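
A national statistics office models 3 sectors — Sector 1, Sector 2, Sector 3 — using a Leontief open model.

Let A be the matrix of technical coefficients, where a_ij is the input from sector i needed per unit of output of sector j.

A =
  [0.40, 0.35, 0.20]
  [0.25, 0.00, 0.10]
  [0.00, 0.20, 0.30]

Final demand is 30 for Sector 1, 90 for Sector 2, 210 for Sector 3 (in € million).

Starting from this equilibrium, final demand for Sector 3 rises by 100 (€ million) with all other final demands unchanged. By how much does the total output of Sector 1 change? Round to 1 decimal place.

I − A =
  [   0.60    -0.35    -0.20]
  [  -0.25     1.00    -0.10]
  [   0.00    -0.20     0.70]
Cofactors of I−A, C_ij = (−1)^(i+j)·(minor ij) (rows/columns in the sector order above):
  C_11 = (1.00)(0.70) − (-0.10)(-0.20) = 0.6800
  C_12 = −[(-0.25)(0.70) − (-0.10)(0.00)] = 0.1750
  C_13 = (-0.25)(-0.20) − (1.00)(0.00) = 0.0500
  C_21 = −[(-0.35)(0.70) − (-0.20)(-0.20)] = 0.2850
  C_22 = (0.60)(0.70) − (-0.20)(0.00) = 0.4200
  C_23 = −[(0.60)(-0.20) − (-0.35)(0.00)] = 0.1200
  C_31 = (-0.35)(-0.10) − (-0.20)(1.00) = 0.2350
  C_32 = −[(0.60)(-0.10) − (-0.20)(-0.25)] = 0.1100
  C_33 = (0.60)(1.00) − (-0.35)(-0.25) = 0.5125
det(I−A) = Σ_j (I−A)_1j·C_1j = (0.60)(0.6800) + (-0.35)(0.1750) + (-0.20)(0.0500) = 0.33675
adj(I−A) = Cᵀ =
  [ 0.6800   0.2850   0.2350]
  [ 0.1750   0.4200   0.1100]
  [ 0.0500   0.1200   0.5125]
(I − A)⁻¹ = adj(I−A) / det(I−A) ≈
  [   2.0193     0.8463     0.6978]
  [   0.5197     1.2472     0.3267]
  [   0.1485     0.3563     1.5219]
Δx = (I − A)⁻¹ Δd with Δd having +100 in the Sector 3 component and 0 elsewhere.
So Δx_1 = L_13 · (+100), where L_13 = adj(I−A)_13 / det(I−A) = 0.2350 / 0.33675.
Δx_1 = 0.2350 × (+100) / 0.33675 = 23.50 / 0.33675 ≈ 69.8.

Δx_1 = 69.8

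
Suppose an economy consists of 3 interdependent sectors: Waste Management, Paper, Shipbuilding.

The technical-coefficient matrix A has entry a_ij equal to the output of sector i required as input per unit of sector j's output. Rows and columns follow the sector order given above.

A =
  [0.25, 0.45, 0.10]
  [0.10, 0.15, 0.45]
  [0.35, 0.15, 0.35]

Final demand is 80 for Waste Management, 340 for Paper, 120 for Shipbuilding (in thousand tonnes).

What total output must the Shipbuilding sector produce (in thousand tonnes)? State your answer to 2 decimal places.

x_3 = 808.61

I − A =
  [   0.75    -0.45    -0.10]
  [  -0.10     0.85    -0.45]
  [  -0.35    -0.15     0.65]
Cofactors of I−A, C_ij = (−1)^(i+j)·(minor ij) (rows/columns in the sector order above):
  C_11 = (0.85)(0.65) − (-0.45)(-0.15) = 0.4850
  C_12 = −[(-0.10)(0.65) − (-0.45)(-0.35)] = 0.2225
  C_13 = (-0.10)(-0.15) − (0.85)(-0.35) = 0.3125
  C_21 = −[(-0.45)(0.65) − (-0.10)(-0.15)] = 0.3075
  C_22 = (0.75)(0.65) − (-0.10)(-0.35) = 0.4525
  C_23 = −[(0.75)(-0.15) − (-0.45)(-0.35)] = 0.2700
  C_31 = (-0.45)(-0.45) − (-0.10)(0.85) = 0.2875
  C_32 = −[(0.75)(-0.45) − (-0.10)(-0.10)] = 0.3475
  C_33 = (0.75)(0.85) − (-0.45)(-0.10) = 0.5925
det(I−A) = Σ_j (I−A)_1j·C_1j = (0.75)(0.4850) + (-0.45)(0.2225) + (-0.10)(0.3125) = 0.232375
adj(I−A) = Cᵀ =
  [ 0.4850   0.3075   0.2875]
  [ 0.2225   0.4525   0.3475]
  [ 0.3125   0.2700   0.5925]
(I − A)⁻¹ = adj(I−A) / det(I−A) ≈
  [   2.0871     1.3233     1.2372]
  [   0.9575     1.9473     1.4954]
  [   1.3448     1.1619     2.5498]
x = (I − A)⁻¹ d = adj(I−A)·d / det(I−A), with det(I−A) = 0.232375:
  x_1 = (0.4850·80 + 0.3075·340 + 0.2875·120) / 0.232375 = 177.85 / 0.232375 ≈ 765.36
  x_2 = (0.2225·80 + 0.4525·340 + 0.3475·120) / 0.232375 = 213.35 / 0.232375 ≈ 918.13
  x_3 = (0.3125·80 + 0.2700·340 + 0.5925·120) / 0.232375 = 187.90 / 0.232375 ≈ 808.61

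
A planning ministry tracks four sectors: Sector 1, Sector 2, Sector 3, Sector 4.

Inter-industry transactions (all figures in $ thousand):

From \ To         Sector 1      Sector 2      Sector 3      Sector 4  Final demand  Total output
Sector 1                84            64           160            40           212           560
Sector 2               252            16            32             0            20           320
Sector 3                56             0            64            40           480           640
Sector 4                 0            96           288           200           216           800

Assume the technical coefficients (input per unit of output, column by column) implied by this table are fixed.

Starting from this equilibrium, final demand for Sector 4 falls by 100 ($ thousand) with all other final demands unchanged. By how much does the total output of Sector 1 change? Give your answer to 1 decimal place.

Technical coefficients a_ij = z_ij / X_j:
  a_11 = 84/560 = 0.15, a_21 = 252/560 = 0.45, a_31 = 56/560 = 0.10, a_41 = 0/560 = 0.00
  a_12 = 64/320 = 0.20, a_22 = 16/320 = 0.05, a_32 = 0/320 = 0.00, a_42 = 96/320 = 0.30
  a_13 = 160/640 = 0.25, a_23 = 32/640 = 0.05, a_33 = 64/640 = 0.10, a_43 = 288/640 = 0.45
  a_14 = 40/800 = 0.05, a_24 = 0/800 = 0.00, a_34 = 40/800 = 0.05, a_44 = 200/800 = 0.25
I − A =
  [   0.85    -0.20    -0.25    -0.05]
  [  -0.45     0.95    -0.05     0.00]
  [  -0.10     0.00     0.90    -0.05]
  [   0.00    -0.30    -0.45     0.75]
Compute the cofactors C_ij = (−1)^(i+j)·(3×3 minor ij) of I−A; the adjugate is their transpose:
adj(I−A) = Cᵀ =
  [ 0.619125   0.147750   0.207750   0.055125]
  [ 0.297375   0.533625   0.126375   0.028250]
  [ 0.078000   0.029250   0.531375   0.040625]
  [ 0.165750   0.231000   0.369375   0.621000]
det(I−A) = Σ_j (I−A)_1j·C_1j = (0.85)(0.619125) + (-0.20)(0.297375) + (-0.25)(0.078000) + (-0.05)(0.165750) = 0.43899375
(I − A)⁻¹ = adj(I−A) / det(I−A) ≈
  [   1.4103     0.3366     0.4732     0.1256]
  [   0.6774     1.2156     0.2879     0.0644]
  [   0.1777     0.0666     1.2104     0.0925]
  [   0.3776     0.5262     0.8414     1.4146]
Δx = (I − A)⁻¹ Δd with Δd having -100 in the Sector 4 component and 0 elsewhere.
So Δx_1 = L_14 · (-100), where L_14 = adj(I−A)_14 / det(I−A) = 0.055125 / 0.43899375.
Δx_1 = 0.055125 × (-100) / 0.43899375 = -5.5125 / 0.43899375 ≈ -12.6.

Δx_1 = -12.6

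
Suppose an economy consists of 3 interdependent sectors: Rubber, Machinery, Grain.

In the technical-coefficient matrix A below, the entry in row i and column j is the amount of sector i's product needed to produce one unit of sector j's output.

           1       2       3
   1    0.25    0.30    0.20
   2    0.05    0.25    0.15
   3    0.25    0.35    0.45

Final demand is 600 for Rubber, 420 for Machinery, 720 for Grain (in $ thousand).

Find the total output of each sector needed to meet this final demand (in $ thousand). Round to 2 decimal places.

x_1 = 2172.32, x_2 = 1333.89, x_3 = 3145.35

I − A =
  [   0.75    -0.30    -0.20]
  [  -0.05     0.75    -0.15]
  [  -0.25    -0.35     0.55]
Cofactors of I−A, C_ij = (−1)^(i+j)·(minor ij) (rows/columns in the sector order above):
  C_11 = (0.75)(0.55) − (-0.15)(-0.35) = 0.3600
  C_12 = −[(-0.05)(0.55) − (-0.15)(-0.25)] = 0.0650
  C_13 = (-0.05)(-0.35) − (0.75)(-0.25) = 0.2050
  C_21 = −[(-0.30)(0.55) − (-0.20)(-0.35)] = 0.2350
  C_22 = (0.75)(0.55) − (-0.20)(-0.25) = 0.3625
  C_23 = −[(0.75)(-0.35) − (-0.30)(-0.25)] = 0.3375
  C_31 = (-0.30)(-0.15) − (-0.20)(0.75) = 0.1950
  C_32 = −[(0.75)(-0.15) − (-0.20)(-0.05)] = 0.1225
  C_33 = (0.75)(0.75) − (-0.30)(-0.05) = 0.5475
det(I−A) = Σ_j (I−A)_1j·C_1j = (0.75)(0.3600) + (-0.30)(0.0650) + (-0.20)(0.2050) = 0.2095
adj(I−A) = Cᵀ =
  [ 0.3600   0.2350   0.1950]
  [ 0.0650   0.3625   0.1225]
  [ 0.2050   0.3375   0.5475]
(I − A)⁻¹ = adj(I−A) / det(I−A) ≈
  [   1.7184     1.1217     0.9308]
  [   0.3103     1.7303     0.5847]
  [   0.9785     1.6110     2.6134]
x = (I − A)⁻¹ d = adj(I−A)·d / det(I−A), with det(I−A) = 0.2095:
  x_1 = (0.3600·600 + 0.2350·420 + 0.1950·720) / 0.2095 = 455.10 / 0.2095 ≈ 2172.32
  x_2 = (0.0650·600 + 0.3625·420 + 0.1225·720) / 0.2095 = 279.45 / 0.2095 ≈ 1333.89
  x_3 = (0.2050·600 + 0.3375·420 + 0.5475·720) / 0.2095 = 658.95 / 0.2095 ≈ 3145.35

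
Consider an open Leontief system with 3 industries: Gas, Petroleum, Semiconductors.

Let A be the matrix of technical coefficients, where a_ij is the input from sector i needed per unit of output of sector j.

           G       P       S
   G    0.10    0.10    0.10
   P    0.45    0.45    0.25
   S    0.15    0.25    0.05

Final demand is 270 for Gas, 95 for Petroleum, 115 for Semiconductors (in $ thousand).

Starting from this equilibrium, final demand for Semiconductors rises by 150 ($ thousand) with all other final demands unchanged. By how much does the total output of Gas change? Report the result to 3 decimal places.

I − A =
  [   0.90    -0.10    -0.10]
  [  -0.45     0.55    -0.25]
  [  -0.15    -0.25     0.95]
Cofactors of I−A, C_ij = (−1)^(i+j)·(minor ij) (rows/columns in the sector order above):
  C_11 = (0.55)(0.95) − (-0.25)(-0.25) = 0.4600
  C_12 = −[(-0.45)(0.95) − (-0.25)(-0.15)] = 0.4650
  C_13 = (-0.45)(-0.25) − (0.55)(-0.15) = 0.1950
  C_21 = −[(-0.10)(0.95) − (-0.10)(-0.25)] = 0.1200
  C_22 = (0.90)(0.95) − (-0.10)(-0.15) = 0.8400
  C_23 = −[(0.90)(-0.25) − (-0.10)(-0.15)] = 0.2400
  C_31 = (-0.10)(-0.25) − (-0.10)(0.55) = 0.0800
  C_32 = −[(0.90)(-0.25) − (-0.10)(-0.45)] = 0.2700
  C_33 = (0.90)(0.55) − (-0.10)(-0.45) = 0.4500
det(I−A) = Σ_j (I−A)_1j·C_1j = (0.90)(0.4600) + (-0.10)(0.4650) + (-0.10)(0.1950) = 0.3480
adj(I−A) = Cᵀ =
  [ 0.4600   0.1200   0.0800]
  [ 0.4650   0.8400   0.2700]
  [ 0.1950   0.2400   0.4500]
(I − A)⁻¹ = adj(I−A) / det(I−A) ≈
  [   1.3218     0.3448     0.2299]
  [   1.3362     2.4138     0.7759]
  [   0.5603     0.6897     1.2931]
Δx = (I − A)⁻¹ Δd with Δd having +150 in the Semiconductors component and 0 elsewhere.
So Δx_G = L_GS · (+150), where L_GS = adj(I−A)_GS / det(I−A) = 0.0800 / 0.3480.
Δx_G = 0.0800 × (+150) / 0.3480 = 12.00 / 0.3480 ≈ 34.483.

Δx_G = 34.483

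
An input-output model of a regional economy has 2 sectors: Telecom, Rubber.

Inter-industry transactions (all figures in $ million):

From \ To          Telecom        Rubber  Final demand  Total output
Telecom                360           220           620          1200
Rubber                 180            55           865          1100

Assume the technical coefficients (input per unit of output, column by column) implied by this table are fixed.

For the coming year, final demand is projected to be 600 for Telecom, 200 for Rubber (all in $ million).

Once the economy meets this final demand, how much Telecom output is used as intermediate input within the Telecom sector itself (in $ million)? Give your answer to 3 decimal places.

z_11 = 288.189

Technical coefficients a_ij = z_ij / X_j:
  a_11 = 360/1200 = 0.30, a_21 = 180/1200 = 0.15
  a_12 = 220/1100 = 0.20, a_22 = 55/1100 = 0.05
I − A =
  [   0.70    -0.20]
  [  -0.15     0.95]
det(I−A) = (0.70)(0.95) − (-0.20)(-0.15) = 0.6350
adj(I−A) = [[0.95, 0.20], [0.15, 0.70]]
(I − A)⁻¹ = adj(I−A) / det(I−A) ≈
  [   1.4961     0.3150]
  [   0.2362     1.1024]
First solve x = (I − A)⁻¹ d = adj(I−A)·d / det(I−A); in particular x_1 = (0.95·600 + 0.20·200) / 0.6350 = 610.00 / 0.6350 ≈ 960.62992.
Intermediate flow from 1 to 1: z_11 = a_11 · x_1 = 0.30 × 610.00 / 0.6350 = 183.00 / 0.6350 ≈ 288.189.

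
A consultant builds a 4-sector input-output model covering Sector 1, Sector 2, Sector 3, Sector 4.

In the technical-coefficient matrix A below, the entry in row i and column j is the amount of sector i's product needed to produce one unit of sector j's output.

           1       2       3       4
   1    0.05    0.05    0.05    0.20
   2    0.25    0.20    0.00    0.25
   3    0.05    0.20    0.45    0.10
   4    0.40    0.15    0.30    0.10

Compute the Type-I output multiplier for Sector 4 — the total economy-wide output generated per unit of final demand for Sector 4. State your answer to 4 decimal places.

m_4 = 3.1142

I − A =
  [   0.95    -0.05    -0.05    -0.20]
  [  -0.25     0.80     0.00    -0.25]
  [  -0.05    -0.20     0.55    -0.10]
  [  -0.40    -0.15    -0.30     0.90]
Compute the cofactors C_ij = (−1)^(i+j)·(3×3 minor ij) of I−A; the adjugate is their transpose:
adj(I−A) = Cᵀ =
  [ 0.336375   0.061500   0.085875   0.101375]
  [ 0.175000   0.390500   0.102500   0.158750]
  [ 0.134875   0.175000   0.560625   0.140875]
  [ 0.223625   0.150750   0.242125   0.406625]
det(I−A) = Σ_j (I−A)_1j·C_1j = (0.95)(0.336375) + (-0.05)(0.175000) + (-0.05)(0.134875) + (-0.20)(0.223625) = 0.2593375
(I − A)⁻¹ = adj(I−A) / det(I−A) ≈
  [   1.29705     0.23714     0.33113     0.39090]
  [   0.67480     1.50576     0.39524     0.61214]
  [   0.52008     0.67480     2.16176     0.54321]
  [   0.86229     0.58129     0.93363     1.56794]
The output multiplier for sector j is the column-j sum of the Leontief inverse (I − A)⁻¹ = adj(I−A) / det(I−A).
Column 4 of adj(I−A): (0.101375, 0.158750, 0.140875, 0.406625); det(I−A) = 0.2593375.
m_4 = (0.101375 + 0.158750 + 0.140875 + 0.406625) / 0.2593375 = 0.807625 / 0.2593375 ≈ 3.1142.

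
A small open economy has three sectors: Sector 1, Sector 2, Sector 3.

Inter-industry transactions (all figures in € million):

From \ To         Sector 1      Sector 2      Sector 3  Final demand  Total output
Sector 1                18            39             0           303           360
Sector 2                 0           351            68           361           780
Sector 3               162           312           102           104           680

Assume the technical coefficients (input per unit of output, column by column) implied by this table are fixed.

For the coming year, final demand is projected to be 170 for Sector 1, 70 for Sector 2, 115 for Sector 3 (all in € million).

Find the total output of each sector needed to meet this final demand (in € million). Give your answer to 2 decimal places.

x_1 = 188.73, x_2 = 185.95, x_3 = 322.72

Technical coefficients a_ij = z_ij / X_j:
  a_11 = 18/360 = 0.05, a_21 = 0/360 = 0.00, a_31 = 162/360 = 0.45
  a_12 = 39/780 = 0.05, a_22 = 351/780 = 0.45, a_32 = 312/780 = 0.40
  a_13 = 0/680 = 0.00, a_23 = 68/680 = 0.10, a_33 = 102/680 = 0.15
I − A =
  [   0.95    -0.05     0.00]
  [   0.00     0.55    -0.10]
  [  -0.45    -0.40     0.85]
Cofactors of I−A, C_ij = (−1)^(i+j)·(minor ij) (rows/columns in the sector order above):
  C_11 = (0.55)(0.85) − (-0.10)(-0.40) = 0.4275
  C_12 = −[(0.00)(0.85) − (-0.10)(-0.45)] = 0.0450
  C_13 = (0.00)(-0.40) − (0.55)(-0.45) = 0.2475
  C_21 = −[(-0.05)(0.85) − (0.00)(-0.40)] = 0.0425
  C_22 = (0.95)(0.85) − (0.00)(-0.45) = 0.8075
  C_23 = −[(0.95)(-0.40) − (-0.05)(-0.45)] = 0.4025
  C_31 = (-0.05)(-0.10) − (0.00)(0.55) = 0.0050
  C_32 = −[(0.95)(-0.10) − (0.00)(0.00)] = 0.0950
  C_33 = (0.95)(0.55) − (-0.05)(0.00) = 0.5225
det(I−A) = Σ_j (I−A)_1j·C_1j = (0.95)(0.4275) + (-0.05)(0.0450) + (0.00)(0.2475) = 0.403875
adj(I−A) = Cᵀ =
  [ 0.4275   0.0425   0.0050]
  [ 0.0450   0.8075   0.0950]
  [ 0.2475   0.4025   0.5225]
(I − A)⁻¹ = adj(I−A) / det(I−A) ≈
  [   1.0585     0.1052     0.0124]
  [   0.1114     1.9994     0.2352]
  [   0.6128     0.9966     1.2937]
x = (I − A)⁻¹ d = adj(I−A)·d / det(I−A), with det(I−A) = 0.403875:
  x_1 = (0.4275·170 + 0.0425·70 + 0.0050·115) / 0.403875 = 76.225 / 0.403875 ≈ 188.73
  x_2 = (0.0450·170 + 0.8075·70 + 0.0950·115) / 0.403875 = 75.10 / 0.403875 ≈ 185.95
  x_3 = (0.2475·170 + 0.4025·70 + 0.5225·115) / 0.403875 = 130.3375 / 0.403875 ≈ 322.72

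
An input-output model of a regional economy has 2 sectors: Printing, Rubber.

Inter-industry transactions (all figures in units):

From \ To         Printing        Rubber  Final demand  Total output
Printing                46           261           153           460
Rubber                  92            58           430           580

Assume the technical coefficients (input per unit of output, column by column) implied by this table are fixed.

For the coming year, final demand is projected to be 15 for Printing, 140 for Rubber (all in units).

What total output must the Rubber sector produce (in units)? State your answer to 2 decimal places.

Technical coefficients a_ij = z_ij / X_j:
  a_PP = 46/460 = 0.10, a_RP = 92/460 = 0.20
  a_PR = 261/580 = 0.45, a_RR = 58/580 = 0.10
I − A =
  [   0.90    -0.45]
  [  -0.20     0.90]
det(I−A) = (0.90)(0.90) − (-0.45)(-0.20) = 0.7200
adj(I−A) = [[0.90, 0.45], [0.20, 0.90]]
(I − A)⁻¹ = adj(I−A) / det(I−A) ≈
  [   1.2500     0.6250]
  [   0.2778     1.2500]
x = (I − A)⁻¹ d = adj(I−A)·d / det(I−A), with det(I−A) = 0.7200:
  x_P = (0.90·15 + 0.45·140) / 0.7200 = 76.50 / 0.7200 = 106.25
  x_R = (0.20·15 + 0.90·140) / 0.7200 = 129.00 / 0.7200 ≈ 179.17

x_R = 179.17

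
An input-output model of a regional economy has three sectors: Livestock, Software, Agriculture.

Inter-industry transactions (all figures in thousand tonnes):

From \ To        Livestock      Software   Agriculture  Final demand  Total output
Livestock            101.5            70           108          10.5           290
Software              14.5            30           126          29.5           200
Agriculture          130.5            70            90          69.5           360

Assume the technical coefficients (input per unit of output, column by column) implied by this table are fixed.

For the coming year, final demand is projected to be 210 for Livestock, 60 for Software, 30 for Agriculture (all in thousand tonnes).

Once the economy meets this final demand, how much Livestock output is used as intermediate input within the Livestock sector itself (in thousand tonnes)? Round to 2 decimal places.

z_LL = 338.11

Technical coefficients a_ij = z_ij / X_j:
  a_LL = 101.5/290 = 0.35, a_SL = 14.5/290 = 0.05, a_AL = 130.5/290 = 0.45
  a_LS = 70/200 = 0.35, a_SS = 30/200 = 0.15, a_AS = 70/200 = 0.35
  a_LA = 108/360 = 0.30, a_SA = 126/360 = 0.35, a_AA = 90/360 = 0.25
I − A =
  [   0.65    -0.35    -0.30]
  [  -0.05     0.85    -0.35]
  [  -0.45    -0.35     0.75]
Cofactors of I−A, C_ij = (−1)^(i+j)·(minor ij) (rows/columns in the sector order above):
  C_11 = (0.85)(0.75) − (-0.35)(-0.35) = 0.5150
  C_12 = −[(-0.05)(0.75) − (-0.35)(-0.45)] = 0.1950
  C_13 = (-0.05)(-0.35) − (0.85)(-0.45) = 0.4000
  C_21 = −[(-0.35)(0.75) − (-0.30)(-0.35)] = 0.3675
  C_22 = (0.65)(0.75) − (-0.30)(-0.45) = 0.3525
  C_23 = −[(0.65)(-0.35) − (-0.35)(-0.45)] = 0.3850
  C_31 = (-0.35)(-0.35) − (-0.30)(0.85) = 0.3775
  C_32 = −[(0.65)(-0.35) − (-0.30)(-0.05)] = 0.2425
  C_33 = (0.65)(0.85) − (-0.35)(-0.05) = 0.5350
det(I−A) = Σ_j (I−A)_1j·C_1j = (0.65)(0.5150) + (-0.35)(0.1950) + (-0.30)(0.4000) = 0.1465
adj(I−A) = Cᵀ =
  [ 0.5150   0.3675   0.3775]
  [ 0.1950   0.3525   0.2425]
  [ 0.4000   0.3850   0.5350]
(I − A)⁻¹ = adj(I−A) / det(I−A) ≈
  [   3.5154     2.5085     2.5768]
  [   1.3311     2.4061     1.6553]
  [   2.7304     2.6280     3.6519]
First solve x = (I − A)⁻¹ d = adj(I−A)·d / det(I−A); in particular x_L = (0.5150·210 + 0.3675·60 + 0.3775·30) / 0.1465 = 141.525 / 0.1465 ≈ 966.0410.
Intermediate flow from L to L: z_LL = a_LL · x_L = 0.35 × 141.525 / 0.1465 = 49.53375 / 0.1465 ≈ 338.11.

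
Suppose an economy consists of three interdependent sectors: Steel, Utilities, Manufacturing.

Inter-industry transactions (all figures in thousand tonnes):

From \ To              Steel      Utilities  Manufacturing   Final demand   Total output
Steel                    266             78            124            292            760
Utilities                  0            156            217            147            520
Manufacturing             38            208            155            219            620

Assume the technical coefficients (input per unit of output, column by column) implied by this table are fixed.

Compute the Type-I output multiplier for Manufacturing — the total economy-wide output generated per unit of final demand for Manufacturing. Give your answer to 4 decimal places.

Technical coefficients a_ij = z_ij / X_j:
  a_11 = 266/760 = 0.35, a_21 = 0/760 = 0.00, a_31 = 38/760 = 0.05
  a_12 = 78/520 = 0.15, a_22 = 156/520 = 0.30, a_32 = 208/520 = 0.40
  a_13 = 124/620 = 0.20, a_23 = 217/620 = 0.35, a_33 = 155/620 = 0.25
I − A =
  [   0.65    -0.15    -0.20]
  [   0.00     0.70    -0.35]
  [  -0.05    -0.40     0.75]
Cofactors of I−A, C_ij = (−1)^(i+j)·(minor ij) (rows/columns in the sector order above):
  C_11 = (0.70)(0.75) − (-0.35)(-0.40) = 0.3850
  C_12 = −[(0.00)(0.75) − (-0.35)(-0.05)] = 0.0175
  C_13 = (0.00)(-0.40) − (0.70)(-0.05) = 0.0350
  C_21 = −[(-0.15)(0.75) − (-0.20)(-0.40)] = 0.1925
  C_22 = (0.65)(0.75) − (-0.20)(-0.05) = 0.4775
  C_23 = −[(0.65)(-0.40) − (-0.15)(-0.05)] = 0.2675
  C_31 = (-0.15)(-0.35) − (-0.20)(0.70) = 0.1925
  C_32 = −[(0.65)(-0.35) − (-0.20)(0.00)] = 0.2275
  C_33 = (0.65)(0.70) − (-0.15)(0.00) = 0.4550
det(I−A) = Σ_j (I−A)_1j·C_1j = (0.65)(0.3850) + (-0.15)(0.0175) + (-0.20)(0.0350) = 0.240625
adj(I−A) = Cᵀ =
  [ 0.3850   0.1925   0.1925]
  [ 0.0175   0.4775   0.2275]
  [ 0.0350   0.2675   0.4550]
(I − A)⁻¹ = adj(I−A) / det(I−A) ≈
  [   1.60000     0.80000     0.80000]
  [   0.07273     1.98442     0.94545]
  [   0.14545     1.11169     1.89091]
The output multiplier for sector j is the column-j sum of the Leontief inverse (I − A)⁻¹ = adj(I−A) / det(I−A).
Column 3 of adj(I−A): (0.1925, 0.2275, 0.4550); det(I−A) = 0.240625.
m_3 = (0.1925 + 0.2275 + 0.4550) / 0.240625 = 0.875 / 0.240625 ≈ 3.6364.

m_3 = 3.6364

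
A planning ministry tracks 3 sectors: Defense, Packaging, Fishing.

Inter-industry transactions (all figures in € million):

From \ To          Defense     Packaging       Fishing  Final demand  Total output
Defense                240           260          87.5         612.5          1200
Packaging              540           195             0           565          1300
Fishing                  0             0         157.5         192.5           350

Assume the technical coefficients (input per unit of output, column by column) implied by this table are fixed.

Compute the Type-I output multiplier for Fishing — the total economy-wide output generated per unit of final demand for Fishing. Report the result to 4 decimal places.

Technical coefficients a_ij = z_ij / X_j:
  a_11 = 240/1200 = 0.20, a_21 = 540/1200 = 0.45, a_31 = 0/1200 = 0.00
  a_12 = 260/1300 = 0.20, a_22 = 195/1300 = 0.15, a_32 = 0/1300 = 0.00
  a_13 = 87.5/350 = 0.25, a_23 = 0/350 = 0.00, a_33 = 157.5/350 = 0.45
I − A =
  [   0.80    -0.20    -0.25]
  [  -0.45     0.85     0.00]
  [   0.00     0.00     0.55]
Cofactors of I−A, C_ij = (−1)^(i+j)·(minor ij) (rows/columns in the sector order above):
  C_11 = (0.85)(0.55) − (0.00)(0.00) = 0.4675
  C_12 = −[(-0.45)(0.55) − (0.00)(0.00)] = 0.2475
  C_13 = (-0.45)(0.00) − (0.85)(0.00) = 0.0000
  C_21 = −[(-0.20)(0.55) − (-0.25)(0.00)] = 0.1100
  C_22 = (0.80)(0.55) − (-0.25)(0.00) = 0.4400
  C_23 = −[(0.80)(0.00) − (-0.20)(0.00)] = 0.0000
  C_31 = (-0.20)(0.00) − (-0.25)(0.85) = 0.2125
  C_32 = −[(0.80)(0.00) − (-0.25)(-0.45)] = 0.1125
  C_33 = (0.80)(0.85) − (-0.20)(-0.45) = 0.5900
det(I−A) = Σ_j (I−A)_1j·C_1j = (0.80)(0.4675) + (-0.20)(0.2475) + (-0.25)(0.0000) = 0.3245
adj(I−A) = Cᵀ =
  [ 0.4675   0.1100   0.2125]
  [ 0.2475   0.4400   0.1125]
  [ 0.0000   0.0000   0.5900]
(I − A)⁻¹ = adj(I−A) / det(I−A) ≈
  [   1.44068     0.33898     0.65485]
  [   0.76271     1.35593     0.34669]
  [   0.00000     0.00000     1.81818]
The output multiplier for sector j is the column-j sum of the Leontief inverse (I − A)⁻¹ = adj(I−A) / det(I−A).
Column 3 of adj(I−A): (0.2125, 0.1125, 0.5900); det(I−A) = 0.3245.
m_3 = (0.2125 + 0.1125 + 0.5900) / 0.3245 = 0.915 / 0.3245 ≈ 2.8197.

m_3 = 2.8197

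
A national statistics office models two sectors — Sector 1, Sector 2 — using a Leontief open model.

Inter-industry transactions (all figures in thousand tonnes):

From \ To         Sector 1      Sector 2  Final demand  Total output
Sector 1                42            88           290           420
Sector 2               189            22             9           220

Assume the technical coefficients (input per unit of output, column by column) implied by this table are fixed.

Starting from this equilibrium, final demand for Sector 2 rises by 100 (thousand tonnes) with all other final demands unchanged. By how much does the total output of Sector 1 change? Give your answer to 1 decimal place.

Technical coefficients a_ij = z_ij / X_j:
  a_11 = 42/420 = 0.10, a_21 = 189/420 = 0.45
  a_12 = 88/220 = 0.40, a_22 = 22/220 = 0.10
I − A =
  [   0.90    -0.40]
  [  -0.45     0.90]
det(I−A) = (0.90)(0.90) − (-0.40)(-0.45) = 0.6300
adj(I−A) = [[0.90, 0.40], [0.45, 0.90]]
(I − A)⁻¹ = adj(I−A) / det(I−A) ≈
  [   1.4286     0.6349]
  [   0.7143     1.4286]
Δx = (I − A)⁻¹ Δd with Δd having +100 in the Sector 2 component and 0 elsewhere.
So Δx_1 = L_12 · (+100), where L_12 = adj(I−A)_12 / det(I−A) = 0.40 / 0.6300.
Δx_1 = 0.40 × (+100) / 0.6300 = 40.00 / 0.6300 ≈ 63.5.

Δx_1 = 63.5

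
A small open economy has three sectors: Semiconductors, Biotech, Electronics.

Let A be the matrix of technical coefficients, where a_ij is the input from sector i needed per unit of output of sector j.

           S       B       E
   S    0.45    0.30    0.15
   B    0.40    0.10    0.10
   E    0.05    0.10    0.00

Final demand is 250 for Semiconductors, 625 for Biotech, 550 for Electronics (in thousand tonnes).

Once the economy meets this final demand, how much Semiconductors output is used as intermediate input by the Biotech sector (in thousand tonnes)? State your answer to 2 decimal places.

I − A =
  [   0.55    -0.30    -0.15]
  [  -0.40     0.90    -0.10]
  [  -0.05    -0.10     1.00]
Cofactors of I−A, C_ij = (−1)^(i+j)·(minor ij) (rows/columns in the sector order above):
  C_11 = (0.90)(1.00) − (-0.10)(-0.10) = 0.8900
  C_12 = −[(-0.40)(1.00) − (-0.10)(-0.05)] = 0.4050
  C_13 = (-0.40)(-0.10) − (0.90)(-0.05) = 0.0850
  C_21 = −[(-0.30)(1.00) − (-0.15)(-0.10)] = 0.3150
  C_22 = (0.55)(1.00) − (-0.15)(-0.05) = 0.5425
  C_23 = −[(0.55)(-0.10) − (-0.30)(-0.05)] = 0.0700
  C_31 = (-0.30)(-0.10) − (-0.15)(0.90) = 0.1650
  C_32 = −[(0.55)(-0.10) − (-0.15)(-0.40)] = 0.1150
  C_33 = (0.55)(0.90) − (-0.30)(-0.40) = 0.3750
det(I−A) = Σ_j (I−A)_1j·C_1j = (0.55)(0.8900) + (-0.30)(0.4050) + (-0.15)(0.0850) = 0.35525
adj(I−A) = Cᵀ =
  [ 0.8900   0.3150   0.1650]
  [ 0.4050   0.5425   0.1150]
  [ 0.0850   0.0700   0.3750]
(I − A)⁻¹ = adj(I−A) / det(I−A) ≈
  [   2.5053     0.8867     0.4645]
  [   1.1400     1.5271     0.3237]
  [   0.2393     0.1970     1.0556]
First solve x = (I − A)⁻¹ d = adj(I−A)·d / det(I−A); in particular x_B = (0.4050·250 + 0.5425·625 + 0.1150·550) / 0.35525 = 503.5625 / 0.35525 ≈ 1417.4877.
Intermediate flow from S to B: z_SB = a_SB · x_B = 0.30 × 503.5625 / 0.35525 = 151.06875 / 0.35525 ≈ 425.25.

z_SB = 425.25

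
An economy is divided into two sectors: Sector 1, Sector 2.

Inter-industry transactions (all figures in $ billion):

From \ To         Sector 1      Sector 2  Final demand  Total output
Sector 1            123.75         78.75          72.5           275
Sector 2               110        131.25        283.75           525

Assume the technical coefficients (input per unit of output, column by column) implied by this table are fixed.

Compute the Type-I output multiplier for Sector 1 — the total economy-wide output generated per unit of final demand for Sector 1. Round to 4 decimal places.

m_1 = 3.2624

Technical coefficients a_ij = z_ij / X_j:
  a_11 = 123.75/275 = 0.45, a_21 = 110/275 = 0.40
  a_12 = 78.75/525 = 0.15, a_22 = 131.25/525 = 0.25
I − A =
  [   0.55    -0.15]
  [  -0.40     0.75]
det(I−A) = (0.55)(0.75) − (-0.15)(-0.40) = 0.3525
adj(I−A) = [[0.75, 0.15], [0.40, 0.55]]
(I − A)⁻¹ = adj(I−A) / det(I−A) ≈
  [   2.12766     0.42553]
  [   1.13475     1.56028]
The output multiplier for sector j is the column-j sum of the Leontief inverse (I − A)⁻¹ = adj(I−A) / det(I−A).
Column 1 of adj(I−A): (0.75, 0.40); det(I−A) = 0.3525.
m_1 = (0.75 + 0.40) / 0.3525 = 1.15 / 0.3525 ≈ 3.2624.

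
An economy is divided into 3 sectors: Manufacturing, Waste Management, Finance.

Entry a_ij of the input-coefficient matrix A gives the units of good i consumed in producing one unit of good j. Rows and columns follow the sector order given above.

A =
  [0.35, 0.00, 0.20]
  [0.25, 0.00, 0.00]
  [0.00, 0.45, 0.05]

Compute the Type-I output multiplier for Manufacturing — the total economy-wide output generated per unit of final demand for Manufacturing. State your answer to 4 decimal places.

I − A =
  [   0.65     0.00    -0.20]
  [  -0.25     1.00     0.00]
  [   0.00    -0.45     0.95]
Cofactors of I−A, C_ij = (−1)^(i+j)·(minor ij) (rows/columns in the sector order above):
  C_11 = (1.00)(0.95) − (0.00)(-0.45) = 0.9500
  C_12 = −[(-0.25)(0.95) − (0.00)(0.00)] = 0.2375
  C_13 = (-0.25)(-0.45) − (1.00)(0.00) = 0.1125
  C_21 = −[(0.00)(0.95) − (-0.20)(-0.45)] = 0.0900
  C_22 = (0.65)(0.95) − (-0.20)(0.00) = 0.6175
  C_23 = −[(0.65)(-0.45) − (0.00)(0.00)] = 0.2925
  C_31 = (0.00)(0.00) − (-0.20)(1.00) = 0.2000
  C_32 = −[(0.65)(0.00) − (-0.20)(-0.25)] = 0.0500
  C_33 = (0.65)(1.00) − (0.00)(-0.25) = 0.6500
det(I−A) = Σ_j (I−A)_1j·C_1j = (0.65)(0.9500) + (0.00)(0.2375) + (-0.20)(0.1125) = 0.5950
adj(I−A) = Cᵀ =
  [ 0.9500   0.0900   0.2000]
  [ 0.2375   0.6175   0.0500]
  [ 0.1125   0.2925   0.6500]
(I − A)⁻¹ = adj(I−A) / det(I−A) ≈
  [   1.59664     0.15126     0.33613]
  [   0.39916     1.03782     0.08403]
  [   0.18908     0.49160     1.09244]
The output multiplier for sector j is the column-j sum of the Leontief inverse (I − A)⁻¹ = adj(I−A) / det(I−A).
Column M of adj(I−A): (0.9500, 0.2375, 0.1125); det(I−A) = 0.5950.
m_M = (0.9500 + 0.2375 + 0.1125) / 0.5950 = 1.30 / 0.5950 ≈ 2.1849.

m_M = 2.1849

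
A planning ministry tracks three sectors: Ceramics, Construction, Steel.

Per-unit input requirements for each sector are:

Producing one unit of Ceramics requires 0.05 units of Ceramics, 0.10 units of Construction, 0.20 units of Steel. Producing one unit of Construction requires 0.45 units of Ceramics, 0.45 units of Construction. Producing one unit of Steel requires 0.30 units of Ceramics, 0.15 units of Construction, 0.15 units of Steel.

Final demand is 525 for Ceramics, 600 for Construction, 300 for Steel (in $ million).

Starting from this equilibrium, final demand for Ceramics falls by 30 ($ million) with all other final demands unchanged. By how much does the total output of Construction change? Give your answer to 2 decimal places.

Δx_2 = -9.60

I − A =
  [   0.95    -0.45    -0.30]
  [  -0.10     0.55    -0.15]
  [  -0.20     0.00     0.85]
Cofactors of I−A, C_ij = (−1)^(i+j)·(minor ij) (rows/columns in the sector order above):
  C_11 = (0.55)(0.85) − (-0.15)(0.00) = 0.4675
  C_12 = −[(-0.10)(0.85) − (-0.15)(-0.20)] = 0.1150
  C_13 = (-0.10)(0.00) − (0.55)(-0.20) = 0.1100
  C_21 = −[(-0.45)(0.85) − (-0.30)(0.00)] = 0.3825
  C_22 = (0.95)(0.85) − (-0.30)(-0.20) = 0.7475
  C_23 = −[(0.95)(0.00) − (-0.45)(-0.20)] = 0.0900
  C_31 = (-0.45)(-0.15) − (-0.30)(0.55) = 0.2325
  C_32 = −[(0.95)(-0.15) − (-0.30)(-0.10)] = 0.1725
  C_33 = (0.95)(0.55) − (-0.45)(-0.10) = 0.4775
det(I−A) = Σ_j (I−A)_1j·C_1j = (0.95)(0.4675) + (-0.45)(0.1150) + (-0.30)(0.1100) = 0.359375
adj(I−A) = Cᵀ =
  [ 0.4675   0.3825   0.2325]
  [ 0.1150   0.7475   0.1725]
  [ 0.1100   0.0900   0.4775]
(I − A)⁻¹ = adj(I−A) / det(I−A) ≈
  [   1.3009     1.0643     0.6470]
  [   0.3200     2.0800     0.4800]
  [   0.3061     0.2504     1.3287]
Δx = (I − A)⁻¹ Δd with Δd having -30 in the Ceramics component and 0 elsewhere.
So Δx_2 = L_21 · (-30), where L_21 = adj(I−A)_21 / det(I−A) = 0.1150 / 0.359375.
Δx_2 = 0.1150 × (-30) / 0.359375 = -3.45 / 0.359375 = -9.60.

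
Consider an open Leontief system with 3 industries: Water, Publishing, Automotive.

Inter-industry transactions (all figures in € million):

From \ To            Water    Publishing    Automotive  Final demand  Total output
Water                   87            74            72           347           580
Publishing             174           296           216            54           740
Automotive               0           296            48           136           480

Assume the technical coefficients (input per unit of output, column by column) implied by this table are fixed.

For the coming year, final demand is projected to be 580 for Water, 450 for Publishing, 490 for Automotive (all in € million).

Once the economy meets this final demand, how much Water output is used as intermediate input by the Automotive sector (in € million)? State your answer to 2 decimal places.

Technical coefficients a_ij = z_ij / X_j:
  a_WW = 87/580 = 0.15, a_PW = 174/580 = 0.30, a_AW = 0/580 = 0.00
  a_WP = 74/740 = 0.10, a_PP = 296/740 = 0.40, a_AP = 296/740 = 0.40
  a_WA = 72/480 = 0.15, a_PA = 216/480 = 0.45, a_AA = 48/480 = 0.10
I − A =
  [   0.85    -0.10    -0.15]
  [  -0.30     0.60    -0.45]
  [   0.00    -0.40     0.90]
Cofactors of I−A, C_ij = (−1)^(i+j)·(minor ij) (rows/columns in the sector order above):
  C_11 = (0.60)(0.90) − (-0.45)(-0.40) = 0.3600
  C_12 = −[(-0.30)(0.90) − (-0.45)(0.00)] = 0.2700
  C_13 = (-0.30)(-0.40) − (0.60)(0.00) = 0.1200
  C_21 = −[(-0.10)(0.90) − (-0.15)(-0.40)] = 0.1500
  C_22 = (0.85)(0.90) − (-0.15)(0.00) = 0.7650
  C_23 = −[(0.85)(-0.40) − (-0.10)(0.00)] = 0.3400
  C_31 = (-0.10)(-0.45) − (-0.15)(0.60) = 0.1350
  C_32 = −[(0.85)(-0.45) − (-0.15)(-0.30)] = 0.4275
  C_33 = (0.85)(0.60) − (-0.10)(-0.30) = 0.4800
det(I−A) = Σ_j (I−A)_1j·C_1j = (0.85)(0.3600) + (-0.10)(0.2700) + (-0.15)(0.1200) = 0.2610
adj(I−A) = Cᵀ =
  [ 0.3600   0.1500   0.1350]
  [ 0.2700   0.7650   0.4275]
  [ 0.1200   0.3400   0.4800]
(I − A)⁻¹ = adj(I−A) / det(I−A) ≈
  [   1.3793     0.5747     0.5172]
  [   1.0345     2.9310     1.6379]
  [   0.4598     1.3027     1.8391]
First solve x = (I − A)⁻¹ d = adj(I−A)·d / det(I−A); in particular x_A = (0.1200·580 + 0.3400·450 + 0.4800·490) / 0.2610 = 457.80 / 0.2610 ≈ 1754.0230.
Intermediate flow from W to A: z_WA = a_WA · x_A = 0.15 × 457.80 / 0.2610 = 68.67 / 0.2610 ≈ 263.10.

z_WA = 263.10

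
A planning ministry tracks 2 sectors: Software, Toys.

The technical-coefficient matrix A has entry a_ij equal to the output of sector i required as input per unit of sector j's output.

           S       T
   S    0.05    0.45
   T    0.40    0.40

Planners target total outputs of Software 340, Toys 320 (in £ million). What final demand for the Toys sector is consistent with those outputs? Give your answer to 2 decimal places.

I − A =
  [   0.95    -0.45]
  [  -0.40     0.60]
d = (I − A) x:
  d_S = (+0.95)·340 + (-0.45)·320 = 179.00
  d_T = (-0.40)·340 + (+0.60)·320 = 56.00

d_T = 56.00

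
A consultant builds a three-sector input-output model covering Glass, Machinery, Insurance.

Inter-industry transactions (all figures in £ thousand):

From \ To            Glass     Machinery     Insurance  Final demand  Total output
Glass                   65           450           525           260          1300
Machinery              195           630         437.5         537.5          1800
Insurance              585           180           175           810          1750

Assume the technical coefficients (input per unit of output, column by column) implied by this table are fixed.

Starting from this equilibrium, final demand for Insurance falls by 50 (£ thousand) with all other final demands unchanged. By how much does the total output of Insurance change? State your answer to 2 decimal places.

Technical coefficients a_ij = z_ij / X_j:
  a_GG = 65/1300 = 0.05, a_MG = 195/1300 = 0.15, a_IG = 585/1300 = 0.45
  a_GM = 450/1800 = 0.25, a_MM = 630/1800 = 0.35, a_IM = 180/1800 = 0.10
  a_GI = 525/1750 = 0.30, a_MI = 437.5/1750 = 0.25, a_II = 175/1750 = 0.10
I − A =
  [   0.95    -0.25    -0.30]
  [  -0.15     0.65    -0.25]
  [  -0.45    -0.10     0.90]
Cofactors of I−A, C_ij = (−1)^(i+j)·(minor ij) (rows/columns in the sector order above):
  C_11 = (0.65)(0.90) − (-0.25)(-0.10) = 0.5600
  C_12 = −[(-0.15)(0.90) − (-0.25)(-0.45)] = 0.2475
  C_13 = (-0.15)(-0.10) − (0.65)(-0.45) = 0.3075
  C_21 = −[(-0.25)(0.90) − (-0.30)(-0.10)] = 0.2550
  C_22 = (0.95)(0.90) − (-0.30)(-0.45) = 0.7200
  C_23 = −[(0.95)(-0.10) − (-0.25)(-0.45)] = 0.2075
  C_31 = (-0.25)(-0.25) − (-0.30)(0.65) = 0.2575
  C_32 = −[(0.95)(-0.25) − (-0.30)(-0.15)] = 0.2825
  C_33 = (0.95)(0.65) − (-0.25)(-0.15) = 0.5800
det(I−A) = Σ_j (I−A)_1j·C_1j = (0.95)(0.5600) + (-0.25)(0.2475) + (-0.30)(0.3075) = 0.377875
adj(I−A) = Cᵀ =
  [ 0.5600   0.2550   0.2575]
  [ 0.2475   0.7200   0.2825]
  [ 0.3075   0.2075   0.5800]
(I − A)⁻¹ = adj(I−A) / det(I−A) ≈
  [   1.4820     0.6748     0.6814]
  [   0.6550     1.9054     0.7476]
  [   0.8138     0.5491     1.5349]
Δx = (I − A)⁻¹ Δd with Δd having -50 in the Insurance component and 0 elsewhere.
So Δx_I = L_II · (-50), where L_II = adj(I−A)_II / det(I−A) = 0.5800 / 0.377875.
Δx_I = 0.5800 × (-50) / 0.377875 = -29.00 / 0.377875 ≈ -76.74.

Δx_I = -76.74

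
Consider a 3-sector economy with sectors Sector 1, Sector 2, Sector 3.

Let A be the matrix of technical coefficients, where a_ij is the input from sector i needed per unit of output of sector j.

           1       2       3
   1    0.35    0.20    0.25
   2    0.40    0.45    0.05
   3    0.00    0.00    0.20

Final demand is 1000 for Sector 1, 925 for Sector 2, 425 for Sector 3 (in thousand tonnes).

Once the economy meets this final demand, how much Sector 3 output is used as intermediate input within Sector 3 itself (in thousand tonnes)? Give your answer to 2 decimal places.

z_33 = 106.25

I − A =
  [   0.65    -0.20    -0.25]
  [  -0.40     0.55    -0.05]
  [   0.00     0.00     0.80]
Cofactors of I−A, C_ij = (−1)^(i+j)·(minor ij) (rows/columns in the sector order above):
  C_11 = (0.55)(0.80) − (-0.05)(0.00) = 0.4400
  C_12 = −[(-0.40)(0.80) − (-0.05)(0.00)] = 0.3200
  C_13 = (-0.40)(0.00) − (0.55)(0.00) = 0.0000
  C_21 = −[(-0.20)(0.80) − (-0.25)(0.00)] = 0.1600
  C_22 = (0.65)(0.80) − (-0.25)(0.00) = 0.5200
  C_23 = −[(0.65)(0.00) − (-0.20)(0.00)] = 0.0000
  C_31 = (-0.20)(-0.05) − (-0.25)(0.55) = 0.1475
  C_32 = −[(0.65)(-0.05) − (-0.25)(-0.40)] = 0.1325
  C_33 = (0.65)(0.55) − (-0.20)(-0.40) = 0.2775
det(I−A) = Σ_j (I−A)_1j·C_1j = (0.65)(0.4400) + (-0.20)(0.3200) + (-0.25)(0.0000) = 0.2220
adj(I−A) = Cᵀ =
  [ 0.4400   0.1600   0.1475]
  [ 0.3200   0.5200   0.1325]
  [ 0.0000   0.0000   0.2775]
(I − A)⁻¹ = adj(I−A) / det(I−A) ≈
  [   1.9820     0.7207     0.6644]
  [   1.4414     2.3423     0.5968]
  [   0.0000     0.0000     1.2500]
First solve x = (I − A)⁻¹ d = adj(I−A)·d / det(I−A); in particular x_3 = (0.0000·1000 + 0.0000·925 + 0.2775·425) / 0.2220 = 117.9375 / 0.2220 = 531.2500.
Intermediate flow from 3 to 3: z_33 = a_33 · x_3 = 0.20 × 117.9375 / 0.2220 = 23.5875 / 0.2220 = 106.25.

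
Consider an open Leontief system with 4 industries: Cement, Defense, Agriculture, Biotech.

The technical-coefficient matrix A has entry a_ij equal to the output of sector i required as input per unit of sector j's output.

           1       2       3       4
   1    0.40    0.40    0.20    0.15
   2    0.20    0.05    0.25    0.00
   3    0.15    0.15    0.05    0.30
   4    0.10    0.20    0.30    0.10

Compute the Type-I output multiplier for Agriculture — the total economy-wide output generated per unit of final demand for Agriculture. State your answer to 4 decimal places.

I − A =
  [   0.60    -0.40    -0.20    -0.15]
  [  -0.20     0.95    -0.25     0.00]
  [  -0.15    -0.15     0.95    -0.30]
  [  -0.10    -0.20    -0.30     0.90]
Compute the cofactors C_ij = (−1)^(i+j)·(3×3 minor ij) of I−A; the adjugate is their transpose:
adj(I−A) = Cᵀ =
  [ 0.678000   0.380250   0.311250   0.216750]
  [ 0.194250   0.405000   0.176250   0.091125]
  [ 0.195750   0.185250   0.420750   0.172875]
  [ 0.183750   0.194000   0.214000   0.393500]
det(I−A) = Σ_j (I−A)_1j·C_1j = (0.60)(0.678000) + (-0.40)(0.194250) + (-0.20)(0.195750) + (-0.15)(0.183750) = 0.2623875
(I − A)⁻¹ = adj(I−A) / det(I−A) ≈
  [   2.58396     1.44919     1.18622     0.82607]
  [   0.74032     1.54352     0.67172     0.34729]
  [   0.74603     0.70602     1.60354     0.65885]
  [   0.70030     0.73936     0.81559     1.49969]
The output multiplier for sector j is the column-j sum of the Leontief inverse (I − A)⁻¹ = adj(I−A) / det(I−A).
Column 3 of adj(I−A): (0.311250, 0.176250, 0.420750, 0.214000); det(I−A) = 0.2623875.
m_3 = (0.311250 + 0.176250 + 0.420750 + 0.214000) / 0.2623875 = 1.12225 / 0.2623875 ≈ 4.2771.

m_3 = 4.2771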